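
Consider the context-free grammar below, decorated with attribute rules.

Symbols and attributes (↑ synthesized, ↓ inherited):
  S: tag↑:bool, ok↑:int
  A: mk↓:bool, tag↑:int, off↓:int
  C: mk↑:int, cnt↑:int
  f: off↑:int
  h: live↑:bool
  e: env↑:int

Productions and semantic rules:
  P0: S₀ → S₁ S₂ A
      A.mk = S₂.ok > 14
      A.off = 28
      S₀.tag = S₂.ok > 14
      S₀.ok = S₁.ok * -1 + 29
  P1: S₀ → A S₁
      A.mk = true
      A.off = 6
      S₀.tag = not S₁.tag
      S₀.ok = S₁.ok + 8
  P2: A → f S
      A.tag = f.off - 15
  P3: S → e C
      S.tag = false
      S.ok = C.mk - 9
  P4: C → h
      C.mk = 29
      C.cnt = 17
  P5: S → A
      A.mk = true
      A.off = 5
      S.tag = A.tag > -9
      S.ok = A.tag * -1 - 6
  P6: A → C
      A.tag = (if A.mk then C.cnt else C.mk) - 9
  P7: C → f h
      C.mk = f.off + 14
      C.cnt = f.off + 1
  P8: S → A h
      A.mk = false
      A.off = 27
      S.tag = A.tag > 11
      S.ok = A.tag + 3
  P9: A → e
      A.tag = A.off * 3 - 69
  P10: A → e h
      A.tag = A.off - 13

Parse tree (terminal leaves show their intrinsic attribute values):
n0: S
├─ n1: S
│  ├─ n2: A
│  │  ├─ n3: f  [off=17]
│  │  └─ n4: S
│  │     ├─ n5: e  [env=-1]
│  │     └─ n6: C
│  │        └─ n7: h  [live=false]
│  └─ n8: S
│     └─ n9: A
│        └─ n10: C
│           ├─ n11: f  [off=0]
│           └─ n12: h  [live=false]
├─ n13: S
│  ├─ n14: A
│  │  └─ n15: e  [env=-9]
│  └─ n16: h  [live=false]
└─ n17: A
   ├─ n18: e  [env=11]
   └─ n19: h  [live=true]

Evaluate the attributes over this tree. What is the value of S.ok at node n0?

19

1. n2.mk = true  [true]
2. n2.off = 6  [6]
3. n3.off = 17  [terminal]
4. n5.env = -1  [terminal]
5. n7.live = false  [terminal]
6. n6.mk = 29  [29]
7. n6.cnt = 17  [17]
8. n4.tag = false  [false]
9. n4.ok = 20  [C.mk - 9]
10. n2.tag = 2  [f.off - 15]
11. n9.mk = true  [true]
12. n9.off = 5  [5]
13. n11.off = 0  [terminal]
14. n12.live = false  [terminal]
15. n10.mk = 14  [f.off + 14]
16. n10.cnt = 1  [f.off + 1]
17. n9.tag = -8  [(if A.mk then C.cnt else C.mk) - 9]
18. n8.tag = true  [A.tag > -9]
19. n8.ok = 2  [A.tag * -1 - 6]
20. n1.tag = false  [not S₁.tag]
21. n1.ok = 10  [S₁.ok + 8]
22. n14.mk = false  [false]
23. n14.off = 27  [27]
24. n15.env = -9  [terminal]
25. n14.tag = 12  [A.off * 3 - 69]
26. n16.live = false  [terminal]
27. n13.tag = true  [A.tag > 11]
28. n13.ok = 15  [A.tag + 3]
29. n17.mk = true  [S₂.ok > 14]
30. n17.off = 28  [28]
31. n18.env = 11  [terminal]
32. n19.live = true  [terminal]
33. n17.tag = 15  [A.off - 13]
34. n0.tag = true  [S₂.ok > 14]
35. n0.ok = 19  [S₁.ok * -1 + 29]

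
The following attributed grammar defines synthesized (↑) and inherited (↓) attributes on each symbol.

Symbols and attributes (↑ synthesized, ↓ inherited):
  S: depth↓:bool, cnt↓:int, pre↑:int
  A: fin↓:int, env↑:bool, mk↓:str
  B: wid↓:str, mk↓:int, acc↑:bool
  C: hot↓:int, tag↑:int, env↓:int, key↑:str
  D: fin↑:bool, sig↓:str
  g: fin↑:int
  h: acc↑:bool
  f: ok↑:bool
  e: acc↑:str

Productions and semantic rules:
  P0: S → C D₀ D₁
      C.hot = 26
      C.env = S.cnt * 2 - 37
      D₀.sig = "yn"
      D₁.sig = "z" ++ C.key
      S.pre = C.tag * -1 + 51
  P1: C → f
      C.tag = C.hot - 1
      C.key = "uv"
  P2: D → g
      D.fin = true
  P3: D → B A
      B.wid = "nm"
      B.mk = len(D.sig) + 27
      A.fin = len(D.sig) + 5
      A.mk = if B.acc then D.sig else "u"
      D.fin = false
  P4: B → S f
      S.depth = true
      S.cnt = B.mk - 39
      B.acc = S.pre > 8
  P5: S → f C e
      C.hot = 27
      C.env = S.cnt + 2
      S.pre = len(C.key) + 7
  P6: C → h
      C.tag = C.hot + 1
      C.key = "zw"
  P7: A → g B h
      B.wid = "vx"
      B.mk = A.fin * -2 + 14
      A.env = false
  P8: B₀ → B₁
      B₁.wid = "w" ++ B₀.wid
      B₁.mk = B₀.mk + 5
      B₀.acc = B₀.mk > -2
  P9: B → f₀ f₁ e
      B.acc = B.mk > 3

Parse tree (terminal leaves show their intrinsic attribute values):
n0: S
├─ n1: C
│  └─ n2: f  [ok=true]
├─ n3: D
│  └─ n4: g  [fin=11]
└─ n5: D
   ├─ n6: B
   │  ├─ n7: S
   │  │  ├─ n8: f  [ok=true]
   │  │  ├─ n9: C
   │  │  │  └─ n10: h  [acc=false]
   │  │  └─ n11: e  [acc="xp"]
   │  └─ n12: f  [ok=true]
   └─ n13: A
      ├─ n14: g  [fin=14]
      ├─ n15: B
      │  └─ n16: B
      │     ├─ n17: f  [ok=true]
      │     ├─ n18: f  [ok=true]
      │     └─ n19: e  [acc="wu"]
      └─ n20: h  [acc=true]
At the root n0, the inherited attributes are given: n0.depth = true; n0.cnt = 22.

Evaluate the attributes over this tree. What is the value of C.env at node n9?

-7

1. n0.depth = true  [given at root]
2. n0.cnt = 22  [given at root]
3. n1.hot = 26  [26]
4. n1.env = 7  [S.cnt * 2 - 37]
5. n2.ok = true  [terminal]
6. n1.tag = 25  [C.hot - 1]
7. n1.key = "uv"  ["uv"]
8. n3.sig = "yn"  ["yn"]
9. n4.fin = 11  [terminal]
10. n3.fin = true  [true]
11. n5.sig = "zuv"  ["z" ++ C.key]
12. n6.wid = "nm"  ["nm"]
13. n6.mk = 30  [len(D.sig) + 27]
14. n7.depth = true  [true]
15. n7.cnt = -9  [B.mk - 39]
16. n8.ok = true  [terminal]
17. n9.hot = 27  [27]
18. n9.env = -7  [S.cnt + 2]
19. n10.acc = false  [terminal]
20. n9.tag = 28  [C.hot + 1]
21. n9.key = "zw"  ["zw"]
22. n11.acc = "xp"  [terminal]
23. n7.pre = 9  [len(C.key) + 7]
24. n12.ok = true  [terminal]
25. n6.acc = true  [S.pre > 8]
26. n13.fin = 8  [len(D.sig) + 5]
27. n13.mk = "zuv"  [if B.acc then D.sig else "u"]
28. n14.fin = 14  [terminal]
29. n15.wid = "vx"  ["vx"]
30. n15.mk = -2  [A.fin * -2 + 14]
31. n16.wid = "wvx"  ["w" ++ B₀.wid]
32. n16.mk = 3  [B₀.mk + 5]
33. n17.ok = true  [terminal]
34. n18.ok = true  [terminal]
35. n19.acc = "wu"  [terminal]
36. n16.acc = false  [B.mk > 3]
37. n15.acc = false  [B₀.mk > -2]
38. n20.acc = true  [terminal]
39. n13.env = false  [false]
40. n5.fin = false  [false]
41. n0.pre = 26  [C.tag * -1 + 51]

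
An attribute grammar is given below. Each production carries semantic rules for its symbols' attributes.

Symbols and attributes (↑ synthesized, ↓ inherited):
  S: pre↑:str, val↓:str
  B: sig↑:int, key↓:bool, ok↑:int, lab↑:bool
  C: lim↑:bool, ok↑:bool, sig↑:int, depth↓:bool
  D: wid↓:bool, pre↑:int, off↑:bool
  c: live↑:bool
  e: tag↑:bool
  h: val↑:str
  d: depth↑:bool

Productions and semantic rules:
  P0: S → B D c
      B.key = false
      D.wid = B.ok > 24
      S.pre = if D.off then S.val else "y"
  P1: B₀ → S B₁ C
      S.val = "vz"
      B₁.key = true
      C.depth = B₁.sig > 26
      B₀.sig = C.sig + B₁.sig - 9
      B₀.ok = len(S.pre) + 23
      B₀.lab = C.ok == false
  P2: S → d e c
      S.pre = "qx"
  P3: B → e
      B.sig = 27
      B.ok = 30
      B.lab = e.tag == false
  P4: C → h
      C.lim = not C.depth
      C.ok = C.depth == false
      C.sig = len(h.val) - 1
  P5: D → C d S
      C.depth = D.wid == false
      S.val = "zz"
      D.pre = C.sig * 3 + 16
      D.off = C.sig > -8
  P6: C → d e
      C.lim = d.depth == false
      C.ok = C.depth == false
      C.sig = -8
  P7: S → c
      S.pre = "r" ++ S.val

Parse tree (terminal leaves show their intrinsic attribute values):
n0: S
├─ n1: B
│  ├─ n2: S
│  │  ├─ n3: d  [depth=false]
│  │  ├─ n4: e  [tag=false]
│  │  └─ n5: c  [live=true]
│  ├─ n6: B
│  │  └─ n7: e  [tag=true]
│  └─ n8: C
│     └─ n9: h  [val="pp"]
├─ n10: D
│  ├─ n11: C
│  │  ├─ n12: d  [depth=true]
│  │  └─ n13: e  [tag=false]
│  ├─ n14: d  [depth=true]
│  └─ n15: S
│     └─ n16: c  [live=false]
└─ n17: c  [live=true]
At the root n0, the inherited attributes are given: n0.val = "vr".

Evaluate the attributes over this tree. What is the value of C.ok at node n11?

1. n0.val = "vr"  [given at root]
2. n1.key = false  [false]
3. n2.val = "vz"  ["vz"]
4. n3.depth = false  [terminal]
5. n4.tag = false  [terminal]
6. n5.live = true  [terminal]
7. n2.pre = "qx"  ["qx"]
8. n6.key = true  [true]
9. n7.tag = true  [terminal]
10. n6.sig = 27  [27]
11. n6.ok = 30  [30]
12. n6.lab = false  [e.tag == false]
13. n8.depth = true  [B₁.sig > 26]
14. n9.val = "pp"  [terminal]
15. n8.lim = false  [not C.depth]
16. n8.ok = false  [C.depth == false]
17. n8.sig = 1  [len(h.val) - 1]
18. n1.sig = 19  [C.sig + B₁.sig - 9]
19. n1.ok = 25  [len(S.pre) + 23]
20. n1.lab = true  [C.ok == false]
21. n10.wid = true  [B.ok > 24]
22. n11.depth = false  [D.wid == false]
23. n12.depth = true  [terminal]
24. n13.tag = false  [terminal]
25. n11.lim = false  [d.depth == false]
26. n11.ok = true  [C.depth == false]
27. n11.sig = -8  [-8]
28. n14.depth = true  [terminal]
29. n15.val = "zz"  ["zz"]
30. n16.live = false  [terminal]
31. n15.pre = "rzz"  ["r" ++ S.val]
32. n10.pre = -8  [C.sig * 3 + 16]
33. n10.off = false  [C.sig > -8]
34. n17.live = true  [terminal]
35. n0.pre = "y"  [if D.off then S.val else "y"]

true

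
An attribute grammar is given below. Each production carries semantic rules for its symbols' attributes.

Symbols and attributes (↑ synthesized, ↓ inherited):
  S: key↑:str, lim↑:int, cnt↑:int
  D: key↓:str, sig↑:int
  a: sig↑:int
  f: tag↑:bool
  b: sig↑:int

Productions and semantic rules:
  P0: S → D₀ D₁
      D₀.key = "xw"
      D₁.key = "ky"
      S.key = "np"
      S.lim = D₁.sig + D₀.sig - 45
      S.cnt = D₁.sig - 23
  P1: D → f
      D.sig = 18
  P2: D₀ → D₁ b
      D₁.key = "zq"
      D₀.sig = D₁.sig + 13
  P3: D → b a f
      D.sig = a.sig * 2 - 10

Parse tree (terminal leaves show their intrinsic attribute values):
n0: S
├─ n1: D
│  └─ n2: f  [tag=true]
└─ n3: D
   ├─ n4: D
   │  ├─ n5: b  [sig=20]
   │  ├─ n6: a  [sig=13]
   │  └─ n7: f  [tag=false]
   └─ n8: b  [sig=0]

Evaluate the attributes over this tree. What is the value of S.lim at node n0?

2

1. n1.key = "xw"  ["xw"]
2. n2.tag = true  [terminal]
3. n1.sig = 18  [18]
4. n3.key = "ky"  ["ky"]
5. n4.key = "zq"  ["zq"]
6. n5.sig = 20  [terminal]
7. n6.sig = 13  [terminal]
8. n7.tag = false  [terminal]
9. n4.sig = 16  [a.sig * 2 - 10]
10. n8.sig = 0  [terminal]
11. n3.sig = 29  [D₁.sig + 13]
12. n0.key = "np"  ["np"]
13. n0.lim = 2  [D₁.sig + D₀.sig - 45]
14. n0.cnt = 6  [D₁.sig - 23]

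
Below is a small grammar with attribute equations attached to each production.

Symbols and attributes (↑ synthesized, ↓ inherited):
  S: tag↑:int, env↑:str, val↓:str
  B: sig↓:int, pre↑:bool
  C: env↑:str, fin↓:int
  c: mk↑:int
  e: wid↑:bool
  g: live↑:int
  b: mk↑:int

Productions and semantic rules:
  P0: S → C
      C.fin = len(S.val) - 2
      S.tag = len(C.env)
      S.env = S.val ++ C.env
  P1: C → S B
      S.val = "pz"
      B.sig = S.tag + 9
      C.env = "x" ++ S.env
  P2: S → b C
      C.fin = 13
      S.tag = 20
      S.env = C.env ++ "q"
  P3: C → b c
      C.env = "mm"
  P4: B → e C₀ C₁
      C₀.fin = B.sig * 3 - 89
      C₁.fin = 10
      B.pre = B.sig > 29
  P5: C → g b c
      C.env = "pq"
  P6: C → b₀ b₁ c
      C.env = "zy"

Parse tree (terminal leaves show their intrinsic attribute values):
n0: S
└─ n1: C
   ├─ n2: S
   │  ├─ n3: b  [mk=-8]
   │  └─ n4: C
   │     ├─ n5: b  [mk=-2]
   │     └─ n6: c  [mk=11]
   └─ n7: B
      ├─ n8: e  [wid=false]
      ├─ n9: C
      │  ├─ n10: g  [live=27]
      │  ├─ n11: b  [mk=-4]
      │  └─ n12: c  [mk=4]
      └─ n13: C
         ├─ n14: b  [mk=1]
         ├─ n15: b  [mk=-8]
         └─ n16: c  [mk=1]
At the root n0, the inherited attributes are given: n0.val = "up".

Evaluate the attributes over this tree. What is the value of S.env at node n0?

"upxmmq"

1. n0.val = "up"  [given at root]
2. n1.fin = 0  [len(S.val) - 2]
3. n2.val = "pz"  ["pz"]
4. n3.mk = -8  [terminal]
5. n4.fin = 13  [13]
6. n5.mk = -2  [terminal]
7. n6.mk = 11  [terminal]
8. n4.env = "mm"  ["mm"]
9. n2.tag = 20  [20]
10. n2.env = "mmq"  [C.env ++ "q"]
11. n7.sig = 29  [S.tag + 9]
12. n8.wid = false  [terminal]
13. n9.fin = -2  [B.sig * 3 - 89]
14. n10.live = 27  [terminal]
15. n11.mk = -4  [terminal]
16. n12.mk = 4  [terminal]
17. n9.env = "pq"  ["pq"]
18. n13.fin = 10  [10]
19. n14.mk = 1  [terminal]
20. n15.mk = -8  [terminal]
21. n16.mk = 1  [terminal]
22. n13.env = "zy"  ["zy"]
23. n7.pre = false  [B.sig > 29]
24. n1.env = "xmmq"  ["x" ++ S.env]
25. n0.tag = 4  [len(C.env)]
26. n0.env = "upxmmq"  [S.val ++ C.env]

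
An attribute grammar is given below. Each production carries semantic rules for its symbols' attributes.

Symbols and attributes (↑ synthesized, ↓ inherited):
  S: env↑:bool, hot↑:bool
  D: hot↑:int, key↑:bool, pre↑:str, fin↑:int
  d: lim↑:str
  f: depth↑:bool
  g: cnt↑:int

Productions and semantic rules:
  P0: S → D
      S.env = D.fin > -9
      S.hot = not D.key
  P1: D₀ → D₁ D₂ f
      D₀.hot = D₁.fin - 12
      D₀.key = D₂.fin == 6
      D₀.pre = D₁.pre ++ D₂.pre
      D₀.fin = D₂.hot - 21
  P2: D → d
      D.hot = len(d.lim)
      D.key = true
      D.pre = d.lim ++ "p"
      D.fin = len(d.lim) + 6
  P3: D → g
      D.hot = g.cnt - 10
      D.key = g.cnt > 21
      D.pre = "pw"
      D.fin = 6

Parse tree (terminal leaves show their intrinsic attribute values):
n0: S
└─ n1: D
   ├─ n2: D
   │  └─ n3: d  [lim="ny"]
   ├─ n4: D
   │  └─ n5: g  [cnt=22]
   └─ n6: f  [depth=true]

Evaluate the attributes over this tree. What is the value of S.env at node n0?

false

1. n3.lim = "ny"  [terminal]
2. n2.hot = 2  [len(d.lim)]
3. n2.key = true  [true]
4. n2.pre = "nyp"  [d.lim ++ "p"]
5. n2.fin = 8  [len(d.lim) + 6]
6. n5.cnt = 22  [terminal]
7. n4.hot = 12  [g.cnt - 10]
8. n4.key = true  [g.cnt > 21]
9. n4.pre = "pw"  ["pw"]
10. n4.fin = 6  [6]
11. n6.depth = true  [terminal]
12. n1.hot = -4  [D₁.fin - 12]
13. n1.key = true  [D₂.fin == 6]
14. n1.pre = "nyppw"  [D₁.pre ++ D₂.pre]
15. n1.fin = -9  [D₂.hot - 21]
16. n0.env = false  [D.fin > -9]
17. n0.hot = false  [not D.key]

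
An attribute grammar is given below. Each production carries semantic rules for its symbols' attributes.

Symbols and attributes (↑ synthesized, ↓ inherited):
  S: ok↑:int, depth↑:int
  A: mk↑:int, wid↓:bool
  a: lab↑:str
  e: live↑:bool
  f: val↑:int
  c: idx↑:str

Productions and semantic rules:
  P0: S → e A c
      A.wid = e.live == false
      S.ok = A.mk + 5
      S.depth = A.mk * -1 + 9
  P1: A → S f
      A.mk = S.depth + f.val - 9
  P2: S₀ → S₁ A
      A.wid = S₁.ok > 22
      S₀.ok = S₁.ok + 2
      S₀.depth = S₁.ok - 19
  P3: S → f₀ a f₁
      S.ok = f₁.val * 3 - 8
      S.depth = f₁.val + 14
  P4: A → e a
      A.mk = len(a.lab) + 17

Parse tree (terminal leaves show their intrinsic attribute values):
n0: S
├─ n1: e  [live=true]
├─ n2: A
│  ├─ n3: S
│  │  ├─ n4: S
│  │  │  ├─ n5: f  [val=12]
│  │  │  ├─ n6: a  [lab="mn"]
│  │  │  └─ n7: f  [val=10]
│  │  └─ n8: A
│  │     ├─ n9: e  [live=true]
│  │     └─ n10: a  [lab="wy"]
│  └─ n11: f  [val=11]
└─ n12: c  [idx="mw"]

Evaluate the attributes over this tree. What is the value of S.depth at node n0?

1. n1.live = true  [terminal]
2. n2.wid = false  [e.live == false]
3. n5.val = 12  [terminal]
4. n6.lab = "mn"  [terminal]
5. n7.val = 10  [terminal]
6. n4.ok = 22  [f₁.val * 3 - 8]
7. n4.depth = 24  [f₁.val + 14]
8. n8.wid = false  [S₁.ok > 22]
9. n9.live = true  [terminal]
10. n10.lab = "wy"  [terminal]
11. n8.mk = 19  [len(a.lab) + 17]
12. n3.ok = 24  [S₁.ok + 2]
13. n3.depth = 3  [S₁.ok - 19]
14. n11.val = 11  [terminal]
15. n2.mk = 5  [S.depth + f.val - 9]
16. n12.idx = "mw"  [terminal]
17. n0.ok = 10  [A.mk + 5]
18. n0.depth = 4  [A.mk * -1 + 9]

4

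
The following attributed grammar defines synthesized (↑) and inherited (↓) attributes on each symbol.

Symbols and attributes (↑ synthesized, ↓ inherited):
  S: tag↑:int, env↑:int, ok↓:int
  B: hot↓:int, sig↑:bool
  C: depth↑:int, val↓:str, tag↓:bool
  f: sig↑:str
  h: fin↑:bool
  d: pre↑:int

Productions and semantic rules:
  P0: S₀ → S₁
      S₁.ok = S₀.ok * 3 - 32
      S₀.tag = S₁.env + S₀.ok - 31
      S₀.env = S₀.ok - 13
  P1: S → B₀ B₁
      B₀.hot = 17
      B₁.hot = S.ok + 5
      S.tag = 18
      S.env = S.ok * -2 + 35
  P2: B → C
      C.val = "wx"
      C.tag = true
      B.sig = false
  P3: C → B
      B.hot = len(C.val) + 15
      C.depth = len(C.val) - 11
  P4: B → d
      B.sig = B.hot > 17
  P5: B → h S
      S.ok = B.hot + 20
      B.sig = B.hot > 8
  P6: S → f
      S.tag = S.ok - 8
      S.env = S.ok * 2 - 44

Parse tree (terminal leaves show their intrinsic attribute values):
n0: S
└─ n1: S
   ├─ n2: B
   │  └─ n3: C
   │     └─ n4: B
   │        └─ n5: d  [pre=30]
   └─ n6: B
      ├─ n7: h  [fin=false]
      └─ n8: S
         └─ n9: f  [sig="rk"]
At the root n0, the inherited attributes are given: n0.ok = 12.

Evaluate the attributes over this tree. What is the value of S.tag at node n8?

1. n0.ok = 12  [given at root]
2. n1.ok = 4  [S₀.ok * 3 - 32]
3. n2.hot = 17  [17]
4. n3.val = "wx"  ["wx"]
5. n3.tag = true  [true]
6. n4.hot = 17  [len(C.val) + 15]
7. n5.pre = 30  [terminal]
8. n4.sig = false  [B.hot > 17]
9. n3.depth = -9  [len(C.val) - 11]
10. n2.sig = false  [false]
11. n6.hot = 9  [S.ok + 5]
12. n7.fin = false  [terminal]
13. n8.ok = 29  [B.hot + 20]
14. n9.sig = "rk"  [terminal]
15. n8.tag = 21  [S.ok - 8]
16. n8.env = 14  [S.ok * 2 - 44]
17. n6.sig = true  [B.hot > 8]
18. n1.tag = 18  [18]
19. n1.env = 27  [S.ok * -2 + 35]
20. n0.tag = 8  [S₁.env + S₀.ok - 31]
21. n0.env = -1  [S₀.ok - 13]

21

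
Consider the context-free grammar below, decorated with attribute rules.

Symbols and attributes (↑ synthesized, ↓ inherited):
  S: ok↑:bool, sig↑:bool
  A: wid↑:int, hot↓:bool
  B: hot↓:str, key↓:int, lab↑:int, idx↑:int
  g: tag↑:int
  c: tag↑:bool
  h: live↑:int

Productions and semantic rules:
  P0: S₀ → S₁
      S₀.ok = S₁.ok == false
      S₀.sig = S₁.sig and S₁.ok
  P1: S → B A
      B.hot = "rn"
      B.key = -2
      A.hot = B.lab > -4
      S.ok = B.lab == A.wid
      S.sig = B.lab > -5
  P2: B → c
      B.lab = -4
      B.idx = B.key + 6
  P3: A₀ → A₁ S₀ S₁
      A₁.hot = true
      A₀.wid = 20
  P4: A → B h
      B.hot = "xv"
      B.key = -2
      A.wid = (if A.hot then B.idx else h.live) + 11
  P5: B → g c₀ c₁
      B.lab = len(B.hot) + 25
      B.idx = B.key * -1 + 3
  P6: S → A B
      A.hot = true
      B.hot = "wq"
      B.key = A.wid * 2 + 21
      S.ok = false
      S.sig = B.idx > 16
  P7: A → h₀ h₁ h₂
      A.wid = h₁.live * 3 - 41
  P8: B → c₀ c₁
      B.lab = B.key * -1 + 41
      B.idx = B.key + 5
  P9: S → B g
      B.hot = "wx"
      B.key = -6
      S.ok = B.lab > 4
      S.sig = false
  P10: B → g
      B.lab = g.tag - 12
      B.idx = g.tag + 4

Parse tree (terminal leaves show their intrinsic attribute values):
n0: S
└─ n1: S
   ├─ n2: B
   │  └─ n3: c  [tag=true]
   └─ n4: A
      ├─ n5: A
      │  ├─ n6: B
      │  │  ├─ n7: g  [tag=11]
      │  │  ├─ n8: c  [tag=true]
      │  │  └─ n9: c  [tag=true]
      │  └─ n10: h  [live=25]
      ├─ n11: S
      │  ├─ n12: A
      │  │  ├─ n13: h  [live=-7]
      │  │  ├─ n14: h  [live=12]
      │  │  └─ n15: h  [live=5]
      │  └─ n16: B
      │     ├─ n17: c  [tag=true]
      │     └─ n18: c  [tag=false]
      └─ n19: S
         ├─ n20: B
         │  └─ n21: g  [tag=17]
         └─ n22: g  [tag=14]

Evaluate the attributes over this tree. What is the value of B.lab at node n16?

1. n2.hot = "rn"  ["rn"]
2. n2.key = -2  [-2]
3. n3.tag = true  [terminal]
4. n2.lab = -4  [-4]
5. n2.idx = 4  [B.key + 6]
6. n4.hot = false  [B.lab > -4]
7. n5.hot = true  [true]
8. n6.hot = "xv"  ["xv"]
9. n6.key = -2  [-2]
10. n7.tag = 11  [terminal]
11. n8.tag = true  [terminal]
12. n9.tag = true  [terminal]
13. n6.lab = 27  [len(B.hot) + 25]
14. n6.idx = 5  [B.key * -1 + 3]
15. n10.live = 25  [terminal]
16. n5.wid = 16  [(if A.hot then B.idx else h.live) + 11]
17. n12.hot = true  [true]
18. n13.live = -7  [terminal]
19. n14.live = 12  [terminal]
20. n15.live = 5  [terminal]
21. n12.wid = -5  [h₁.live * 3 - 41]
22. n16.hot = "wq"  ["wq"]
23. n16.key = 11  [A.wid * 2 + 21]
24. n17.tag = true  [terminal]
25. n18.tag = false  [terminal]
26. n16.lab = 30  [B.key * -1 + 41]
27. n16.idx = 16  [B.key + 5]
28. n11.ok = false  [false]
29. n11.sig = false  [B.idx > 16]
30. n20.hot = "wx"  ["wx"]
31. n20.key = -6  [-6]
32. n21.tag = 17  [terminal]
33. n20.lab = 5  [g.tag - 12]
34. n20.idx = 21  [g.tag + 4]
35. n22.tag = 14  [terminal]
36. n19.ok = true  [B.lab > 4]
37. n19.sig = false  [false]
38. n4.wid = 20  [20]
39. n1.ok = false  [B.lab == A.wid]
40. n1.sig = true  [B.lab > -5]
41. n0.ok = true  [S₁.ok == false]
42. n0.sig = false  [S₁.sig and S₁.ok]

30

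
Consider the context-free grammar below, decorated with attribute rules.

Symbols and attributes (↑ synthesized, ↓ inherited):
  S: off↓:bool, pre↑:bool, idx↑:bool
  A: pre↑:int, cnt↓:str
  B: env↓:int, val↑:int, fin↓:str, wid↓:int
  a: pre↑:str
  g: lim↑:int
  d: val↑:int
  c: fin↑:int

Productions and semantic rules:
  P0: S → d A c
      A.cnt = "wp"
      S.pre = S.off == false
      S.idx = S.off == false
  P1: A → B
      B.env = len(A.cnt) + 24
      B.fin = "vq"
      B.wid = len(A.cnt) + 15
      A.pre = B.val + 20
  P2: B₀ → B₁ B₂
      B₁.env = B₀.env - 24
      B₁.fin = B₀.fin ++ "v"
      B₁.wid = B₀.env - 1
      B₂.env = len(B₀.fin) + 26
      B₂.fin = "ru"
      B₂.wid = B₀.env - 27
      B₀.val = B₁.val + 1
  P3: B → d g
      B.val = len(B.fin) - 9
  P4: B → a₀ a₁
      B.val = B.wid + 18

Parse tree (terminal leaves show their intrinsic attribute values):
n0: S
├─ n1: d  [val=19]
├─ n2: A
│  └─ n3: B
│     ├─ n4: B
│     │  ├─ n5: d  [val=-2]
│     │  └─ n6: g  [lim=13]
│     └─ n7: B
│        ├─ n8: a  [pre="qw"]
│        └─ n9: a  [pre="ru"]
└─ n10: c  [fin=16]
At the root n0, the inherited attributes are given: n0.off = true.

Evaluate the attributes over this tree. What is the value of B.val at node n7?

17

1. n0.off = true  [given at root]
2. n1.val = 19  [terminal]
3. n2.cnt = "wp"  ["wp"]
4. n3.env = 26  [len(A.cnt) + 24]
5. n3.fin = "vq"  ["vq"]
6. n3.wid = 17  [len(A.cnt) + 15]
7. n4.env = 2  [B₀.env - 24]
8. n4.fin = "vqv"  [B₀.fin ++ "v"]
9. n4.wid = 25  [B₀.env - 1]
10. n5.val = -2  [terminal]
11. n6.lim = 13  [terminal]
12. n4.val = -6  [len(B.fin) - 9]
13. n7.env = 28  [len(B₀.fin) + 26]
14. n7.fin = "ru"  ["ru"]
15. n7.wid = -1  [B₀.env - 27]
16. n8.pre = "qw"  [terminal]
17. n9.pre = "ru"  [terminal]
18. n7.val = 17  [B.wid + 18]
19. n3.val = -5  [B₁.val + 1]
20. n2.pre = 15  [B.val + 20]
21. n10.fin = 16  [terminal]
22. n0.pre = false  [S.off == false]
23. n0.idx = false  [S.off == false]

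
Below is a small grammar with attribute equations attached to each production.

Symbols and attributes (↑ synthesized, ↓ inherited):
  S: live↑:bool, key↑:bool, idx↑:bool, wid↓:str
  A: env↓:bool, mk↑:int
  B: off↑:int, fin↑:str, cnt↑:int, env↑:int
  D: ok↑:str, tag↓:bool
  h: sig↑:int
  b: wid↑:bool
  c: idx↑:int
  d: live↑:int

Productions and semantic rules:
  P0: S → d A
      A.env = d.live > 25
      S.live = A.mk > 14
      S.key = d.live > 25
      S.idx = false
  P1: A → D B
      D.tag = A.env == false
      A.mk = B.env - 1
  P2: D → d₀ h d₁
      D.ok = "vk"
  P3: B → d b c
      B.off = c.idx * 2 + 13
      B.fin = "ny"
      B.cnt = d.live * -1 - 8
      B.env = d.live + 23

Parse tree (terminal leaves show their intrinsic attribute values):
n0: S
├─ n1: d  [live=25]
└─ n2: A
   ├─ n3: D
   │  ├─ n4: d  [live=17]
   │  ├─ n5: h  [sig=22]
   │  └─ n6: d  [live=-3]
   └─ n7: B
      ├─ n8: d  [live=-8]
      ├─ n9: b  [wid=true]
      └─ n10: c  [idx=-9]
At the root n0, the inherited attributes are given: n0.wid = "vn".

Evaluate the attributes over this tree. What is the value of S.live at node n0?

1. n0.wid = "vn"  [given at root]
2. n1.live = 25  [terminal]
3. n2.env = false  [d.live > 25]
4. n3.tag = true  [A.env == false]
5. n4.live = 17  [terminal]
6. n5.sig = 22  [terminal]
7. n6.live = -3  [terminal]
8. n3.ok = "vk"  ["vk"]
9. n8.live = -8  [terminal]
10. n9.wid = true  [terminal]
11. n10.idx = -9  [terminal]
12. n7.off = -5  [c.idx * 2 + 13]
13. n7.fin = "ny"  ["ny"]
14. n7.cnt = 0  [d.live * -1 - 8]
15. n7.env = 15  [d.live + 23]
16. n2.mk = 14  [B.env - 1]
17. n0.live = false  [A.mk > 14]
18. n0.key = false  [d.live > 25]
19. n0.idx = false  [false]

false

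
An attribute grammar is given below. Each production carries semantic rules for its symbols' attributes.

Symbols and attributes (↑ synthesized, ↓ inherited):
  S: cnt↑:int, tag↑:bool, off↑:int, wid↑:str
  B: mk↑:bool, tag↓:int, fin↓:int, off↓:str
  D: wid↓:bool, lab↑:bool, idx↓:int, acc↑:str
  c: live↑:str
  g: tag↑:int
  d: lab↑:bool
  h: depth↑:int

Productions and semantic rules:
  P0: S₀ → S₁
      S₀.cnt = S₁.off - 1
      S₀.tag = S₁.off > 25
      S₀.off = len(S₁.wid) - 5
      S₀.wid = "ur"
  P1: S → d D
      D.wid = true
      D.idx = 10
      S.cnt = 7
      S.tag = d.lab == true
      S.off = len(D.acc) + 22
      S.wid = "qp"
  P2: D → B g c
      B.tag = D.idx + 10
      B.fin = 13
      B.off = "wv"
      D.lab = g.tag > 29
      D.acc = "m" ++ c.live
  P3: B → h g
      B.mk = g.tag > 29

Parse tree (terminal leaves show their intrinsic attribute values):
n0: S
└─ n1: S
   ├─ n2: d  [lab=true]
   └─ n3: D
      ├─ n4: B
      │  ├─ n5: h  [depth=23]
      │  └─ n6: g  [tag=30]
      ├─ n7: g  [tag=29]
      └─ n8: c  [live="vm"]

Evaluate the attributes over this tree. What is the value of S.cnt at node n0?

1. n2.lab = true  [terminal]
2. n3.wid = true  [true]
3. n3.idx = 10  [10]
4. n4.tag = 20  [D.idx + 10]
5. n4.fin = 13  [13]
6. n4.off = "wv"  ["wv"]
7. n5.depth = 23  [terminal]
8. n6.tag = 30  [terminal]
9. n4.mk = true  [g.tag > 29]
10. n7.tag = 29  [terminal]
11. n8.live = "vm"  [terminal]
12. n3.lab = false  [g.tag > 29]
13. n3.acc = "mvm"  ["m" ++ c.live]
14. n1.cnt = 7  [7]
15. n1.tag = true  [d.lab == true]
16. n1.off = 25  [len(D.acc) + 22]
17. n1.wid = "qp"  ["qp"]
18. n0.cnt = 24  [S₁.off - 1]
19. n0.tag = false  [S₁.off > 25]
20. n0.off = -3  [len(S₁.wid) - 5]
21. n0.wid = "ur"  ["ur"]

24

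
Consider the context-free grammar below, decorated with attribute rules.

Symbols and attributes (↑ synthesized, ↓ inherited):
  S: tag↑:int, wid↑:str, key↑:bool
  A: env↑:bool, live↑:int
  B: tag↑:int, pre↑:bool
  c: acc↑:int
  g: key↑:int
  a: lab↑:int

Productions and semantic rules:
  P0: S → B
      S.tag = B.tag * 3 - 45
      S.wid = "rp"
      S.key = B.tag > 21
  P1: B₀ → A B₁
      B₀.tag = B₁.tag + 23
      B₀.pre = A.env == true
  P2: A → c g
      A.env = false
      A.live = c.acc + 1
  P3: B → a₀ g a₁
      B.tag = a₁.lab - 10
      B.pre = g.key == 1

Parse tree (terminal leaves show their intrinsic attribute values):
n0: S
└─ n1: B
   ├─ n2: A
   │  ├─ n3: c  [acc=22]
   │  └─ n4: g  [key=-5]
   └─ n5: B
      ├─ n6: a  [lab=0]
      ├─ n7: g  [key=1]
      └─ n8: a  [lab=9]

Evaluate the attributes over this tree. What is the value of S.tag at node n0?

21

1. n3.acc = 22  [terminal]
2. n4.key = -5  [terminal]
3. n2.env = false  [false]
4. n2.live = 23  [c.acc + 1]
5. n6.lab = 0  [terminal]
6. n7.key = 1  [terminal]
7. n8.lab = 9  [terminal]
8. n5.tag = -1  [a₁.lab - 10]
9. n5.pre = true  [g.key == 1]
10. n1.tag = 22  [B₁.tag + 23]
11. n1.pre = false  [A.env == true]
12. n0.tag = 21  [B.tag * 3 - 45]
13. n0.wid = "rp"  ["rp"]
14. n0.key = true  [B.tag > 21]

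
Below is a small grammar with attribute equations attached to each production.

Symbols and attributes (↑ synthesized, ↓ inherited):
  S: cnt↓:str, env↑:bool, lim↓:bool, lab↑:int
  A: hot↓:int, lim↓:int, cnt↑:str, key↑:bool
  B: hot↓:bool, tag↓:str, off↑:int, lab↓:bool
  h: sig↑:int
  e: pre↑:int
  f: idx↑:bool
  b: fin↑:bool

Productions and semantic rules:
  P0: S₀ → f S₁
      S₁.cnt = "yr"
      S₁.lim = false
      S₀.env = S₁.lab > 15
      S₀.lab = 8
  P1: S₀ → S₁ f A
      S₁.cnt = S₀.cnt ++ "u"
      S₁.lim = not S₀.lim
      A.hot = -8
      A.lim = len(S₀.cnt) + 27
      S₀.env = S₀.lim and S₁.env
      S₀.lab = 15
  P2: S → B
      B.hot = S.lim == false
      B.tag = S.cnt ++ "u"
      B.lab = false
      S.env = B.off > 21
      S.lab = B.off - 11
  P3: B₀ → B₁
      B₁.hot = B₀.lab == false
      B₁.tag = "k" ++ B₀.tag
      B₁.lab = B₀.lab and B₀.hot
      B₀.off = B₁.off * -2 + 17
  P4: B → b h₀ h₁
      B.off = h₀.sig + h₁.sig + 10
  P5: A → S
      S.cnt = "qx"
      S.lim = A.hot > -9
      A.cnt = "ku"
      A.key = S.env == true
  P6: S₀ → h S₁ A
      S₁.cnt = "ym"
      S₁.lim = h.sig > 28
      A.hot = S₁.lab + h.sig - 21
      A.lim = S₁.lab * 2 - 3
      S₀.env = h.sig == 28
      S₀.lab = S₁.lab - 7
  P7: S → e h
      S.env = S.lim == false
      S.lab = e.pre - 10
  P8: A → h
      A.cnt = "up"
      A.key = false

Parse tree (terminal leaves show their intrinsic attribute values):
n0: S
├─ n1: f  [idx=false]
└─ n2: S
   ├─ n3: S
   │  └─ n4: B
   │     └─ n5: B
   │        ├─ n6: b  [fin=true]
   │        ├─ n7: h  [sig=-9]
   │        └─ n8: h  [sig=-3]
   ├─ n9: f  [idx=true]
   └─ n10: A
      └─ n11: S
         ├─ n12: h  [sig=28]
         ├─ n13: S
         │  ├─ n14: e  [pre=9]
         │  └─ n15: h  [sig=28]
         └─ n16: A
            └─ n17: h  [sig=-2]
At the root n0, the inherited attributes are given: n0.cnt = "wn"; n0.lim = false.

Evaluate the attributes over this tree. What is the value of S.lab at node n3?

1. n0.cnt = "wn"  [given at root]
2. n0.lim = false  [given at root]
3. n1.idx = false  [terminal]
4. n2.cnt = "yr"  ["yr"]
5. n2.lim = false  [false]
6. n3.cnt = "yru"  [S₀.cnt ++ "u"]
7. n3.lim = true  [not S₀.lim]
8. n4.hot = false  [S.lim == false]
9. n4.tag = "yruu"  [S.cnt ++ "u"]
10. n4.lab = false  [false]
11. n5.hot = true  [B₀.lab == false]
12. n5.tag = "kyruu"  ["k" ++ B₀.tag]
13. n5.lab = false  [B₀.lab and B₀.hot]
14. n6.fin = true  [terminal]
15. n7.sig = -9  [terminal]
16. n8.sig = -3  [terminal]
17. n5.off = -2  [h₀.sig + h₁.sig + 10]
18. n4.off = 21  [B₁.off * -2 + 17]
19. n3.env = false  [B.off > 21]
20. n3.lab = 10  [B.off - 11]
21. n9.idx = true  [terminal]
22. n10.hot = -8  [-8]
23. n10.lim = 29  [len(S₀.cnt) + 27]
24. n11.cnt = "qx"  ["qx"]
25. n11.lim = true  [A.hot > -9]
26. n12.sig = 28  [terminal]
27. n13.cnt = "ym"  ["ym"]
28. n13.lim = false  [h.sig > 28]
29. n14.pre = 9  [terminal]
30. n15.sig = 28  [terminal]
31. n13.env = true  [S.lim == false]
32. n13.lab = -1  [e.pre - 10]
33. n16.hot = 6  [S₁.lab + h.sig - 21]
34. n16.lim = -5  [S₁.lab * 2 - 3]
35. n17.sig = -2  [terminal]
36. n16.cnt = "up"  ["up"]
37. n16.key = false  [false]
38. n11.env = true  [h.sig == 28]
39. n11.lab = -8  [S₁.lab - 7]
40. n10.cnt = "ku"  ["ku"]
41. n10.key = true  [S.env == true]
42. n2.env = false  [S₀.lim and S₁.env]
43. n2.lab = 15  [15]
44. n0.env = false  [S₁.lab > 15]
45. n0.lab = 8  [8]

10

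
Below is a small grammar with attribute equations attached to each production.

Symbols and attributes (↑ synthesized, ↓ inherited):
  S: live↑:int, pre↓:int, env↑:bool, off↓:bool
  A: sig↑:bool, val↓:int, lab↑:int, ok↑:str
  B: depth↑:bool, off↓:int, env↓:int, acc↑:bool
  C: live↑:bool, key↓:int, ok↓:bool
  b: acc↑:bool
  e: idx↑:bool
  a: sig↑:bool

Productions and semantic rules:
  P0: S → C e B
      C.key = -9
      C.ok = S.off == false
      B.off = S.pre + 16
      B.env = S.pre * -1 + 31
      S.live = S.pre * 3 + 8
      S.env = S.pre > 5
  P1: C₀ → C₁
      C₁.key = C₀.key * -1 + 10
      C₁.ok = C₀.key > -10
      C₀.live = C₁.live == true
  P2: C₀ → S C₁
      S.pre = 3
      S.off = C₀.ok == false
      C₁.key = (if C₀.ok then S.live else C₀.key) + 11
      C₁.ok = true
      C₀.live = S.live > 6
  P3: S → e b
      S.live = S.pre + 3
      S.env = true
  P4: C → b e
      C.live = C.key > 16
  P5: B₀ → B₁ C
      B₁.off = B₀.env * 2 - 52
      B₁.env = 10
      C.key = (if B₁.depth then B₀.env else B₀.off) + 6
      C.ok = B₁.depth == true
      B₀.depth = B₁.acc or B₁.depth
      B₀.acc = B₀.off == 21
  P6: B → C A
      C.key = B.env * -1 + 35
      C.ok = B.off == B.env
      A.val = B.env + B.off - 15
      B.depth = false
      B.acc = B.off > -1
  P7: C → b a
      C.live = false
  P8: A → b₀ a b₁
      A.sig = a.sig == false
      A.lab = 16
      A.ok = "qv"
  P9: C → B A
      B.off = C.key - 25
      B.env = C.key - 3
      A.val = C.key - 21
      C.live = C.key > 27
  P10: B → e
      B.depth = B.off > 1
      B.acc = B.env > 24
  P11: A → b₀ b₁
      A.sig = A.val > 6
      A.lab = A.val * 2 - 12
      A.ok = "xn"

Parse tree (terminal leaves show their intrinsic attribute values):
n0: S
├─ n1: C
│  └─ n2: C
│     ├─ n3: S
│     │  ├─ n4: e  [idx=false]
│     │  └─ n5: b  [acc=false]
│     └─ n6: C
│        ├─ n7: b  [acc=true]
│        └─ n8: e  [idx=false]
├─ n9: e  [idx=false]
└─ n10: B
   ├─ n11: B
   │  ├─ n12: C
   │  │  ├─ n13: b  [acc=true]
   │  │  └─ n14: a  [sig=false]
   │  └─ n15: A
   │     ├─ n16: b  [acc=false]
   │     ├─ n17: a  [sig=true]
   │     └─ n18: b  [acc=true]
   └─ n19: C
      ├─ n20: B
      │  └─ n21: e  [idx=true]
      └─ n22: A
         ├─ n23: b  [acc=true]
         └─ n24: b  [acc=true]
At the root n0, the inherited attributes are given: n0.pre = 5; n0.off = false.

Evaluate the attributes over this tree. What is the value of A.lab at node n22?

0

1. n0.pre = 5  [given at root]
2. n0.off = false  [given at root]
3. n1.key = -9  [-9]
4. n1.ok = true  [S.off == false]
5. n2.key = 19  [C₀.key * -1 + 10]
6. n2.ok = true  [C₀.key > -10]
7. n3.pre = 3  [3]
8. n3.off = false  [C₀.ok == false]
9. n4.idx = false  [terminal]
10. n5.acc = false  [terminal]
11. n3.live = 6  [S.pre + 3]
12. n3.env = true  [true]
13. n6.key = 17  [(if C₀.ok then S.live else C₀.key) + 11]
14. n6.ok = true  [true]
15. n7.acc = true  [terminal]
16. n8.idx = false  [terminal]
17. n6.live = true  [C.key > 16]
18. n2.live = false  [S.live > 6]
19. n1.live = false  [C₁.live == true]
20. n9.idx = false  [terminal]
21. n10.off = 21  [S.pre + 16]
22. n10.env = 26  [S.pre * -1 + 31]
23. n11.off = 0  [B₀.env * 2 - 52]
24. n11.env = 10  [10]
25. n12.key = 25  [B.env * -1 + 35]
26. n12.ok = false  [B.off == B.env]
27. n13.acc = true  [terminal]
28. n14.sig = false  [terminal]
29. n12.live = false  [false]
30. n15.val = -5  [B.env + B.off - 15]
31. n16.acc = false  [terminal]
32. n17.sig = true  [terminal]
33. n18.acc = true  [terminal]
34. n15.sig = false  [a.sig == false]
35. n15.lab = 16  [16]
36. n15.ok = "qv"  ["qv"]
37. n11.depth = false  [false]
38. n11.acc = true  [B.off > -1]
39. n19.key = 27  [(if B₁.depth then B₀.env else B₀.off) + 6]
40. n19.ok = false  [B₁.depth == true]
41. n20.off = 2  [C.key - 25]
42. n20.env = 24  [C.key - 3]
43. n21.idx = true  [terminal]
44. n20.depth = true  [B.off > 1]
45. n20.acc = false  [B.env > 24]
46. n22.val = 6  [C.key - 21]
47. n23.acc = true  [terminal]
48. n24.acc = true  [terminal]
49. n22.sig = false  [A.val > 6]
50. n22.lab = 0  [A.val * 2 - 12]
51. n22.ok = "xn"  ["xn"]
52. n19.live = false  [C.key > 27]
53. n10.depth = true  [B₁.acc or B₁.depth]
54. n10.acc = true  [B₀.off == 21]
55. n0.live = 23  [S.pre * 3 + 8]
56. n0.env = false  [S.pre > 5]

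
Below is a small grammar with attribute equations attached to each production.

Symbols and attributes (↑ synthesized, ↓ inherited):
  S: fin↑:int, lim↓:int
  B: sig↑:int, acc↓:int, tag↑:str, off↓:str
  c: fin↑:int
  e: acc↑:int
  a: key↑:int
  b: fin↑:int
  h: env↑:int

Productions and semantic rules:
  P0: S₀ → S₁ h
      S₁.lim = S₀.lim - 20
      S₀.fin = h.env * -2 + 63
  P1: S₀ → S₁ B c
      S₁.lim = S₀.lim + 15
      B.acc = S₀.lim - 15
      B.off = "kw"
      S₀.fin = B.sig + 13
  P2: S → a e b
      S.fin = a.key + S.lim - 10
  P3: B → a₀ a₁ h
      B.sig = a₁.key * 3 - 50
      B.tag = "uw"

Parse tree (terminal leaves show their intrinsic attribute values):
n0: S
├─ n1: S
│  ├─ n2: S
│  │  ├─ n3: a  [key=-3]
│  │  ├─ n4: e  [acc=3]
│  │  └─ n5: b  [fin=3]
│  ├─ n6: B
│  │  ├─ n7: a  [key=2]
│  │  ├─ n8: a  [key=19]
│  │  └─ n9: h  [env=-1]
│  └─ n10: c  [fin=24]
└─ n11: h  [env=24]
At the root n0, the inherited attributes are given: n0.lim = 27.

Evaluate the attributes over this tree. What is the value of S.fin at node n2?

1. n0.lim = 27  [given at root]
2. n1.lim = 7  [S₀.lim - 20]
3. n2.lim = 22  [S₀.lim + 15]
4. n3.key = -3  [terminal]
5. n4.acc = 3  [terminal]
6. n5.fin = 3  [terminal]
7. n2.fin = 9  [a.key + S.lim - 10]
8. n6.acc = -8  [S₀.lim - 15]
9. n6.off = "kw"  ["kw"]
10. n7.key = 2  [terminal]
11. n8.key = 19  [terminal]
12. n9.env = -1  [terminal]
13. n6.sig = 7  [a₁.key * 3 - 50]
14. n6.tag = "uw"  ["uw"]
15. n10.fin = 24  [terminal]
16. n1.fin = 20  [B.sig + 13]
17. n11.env = 24  [terminal]
18. n0.fin = 15  [h.env * -2 + 63]

9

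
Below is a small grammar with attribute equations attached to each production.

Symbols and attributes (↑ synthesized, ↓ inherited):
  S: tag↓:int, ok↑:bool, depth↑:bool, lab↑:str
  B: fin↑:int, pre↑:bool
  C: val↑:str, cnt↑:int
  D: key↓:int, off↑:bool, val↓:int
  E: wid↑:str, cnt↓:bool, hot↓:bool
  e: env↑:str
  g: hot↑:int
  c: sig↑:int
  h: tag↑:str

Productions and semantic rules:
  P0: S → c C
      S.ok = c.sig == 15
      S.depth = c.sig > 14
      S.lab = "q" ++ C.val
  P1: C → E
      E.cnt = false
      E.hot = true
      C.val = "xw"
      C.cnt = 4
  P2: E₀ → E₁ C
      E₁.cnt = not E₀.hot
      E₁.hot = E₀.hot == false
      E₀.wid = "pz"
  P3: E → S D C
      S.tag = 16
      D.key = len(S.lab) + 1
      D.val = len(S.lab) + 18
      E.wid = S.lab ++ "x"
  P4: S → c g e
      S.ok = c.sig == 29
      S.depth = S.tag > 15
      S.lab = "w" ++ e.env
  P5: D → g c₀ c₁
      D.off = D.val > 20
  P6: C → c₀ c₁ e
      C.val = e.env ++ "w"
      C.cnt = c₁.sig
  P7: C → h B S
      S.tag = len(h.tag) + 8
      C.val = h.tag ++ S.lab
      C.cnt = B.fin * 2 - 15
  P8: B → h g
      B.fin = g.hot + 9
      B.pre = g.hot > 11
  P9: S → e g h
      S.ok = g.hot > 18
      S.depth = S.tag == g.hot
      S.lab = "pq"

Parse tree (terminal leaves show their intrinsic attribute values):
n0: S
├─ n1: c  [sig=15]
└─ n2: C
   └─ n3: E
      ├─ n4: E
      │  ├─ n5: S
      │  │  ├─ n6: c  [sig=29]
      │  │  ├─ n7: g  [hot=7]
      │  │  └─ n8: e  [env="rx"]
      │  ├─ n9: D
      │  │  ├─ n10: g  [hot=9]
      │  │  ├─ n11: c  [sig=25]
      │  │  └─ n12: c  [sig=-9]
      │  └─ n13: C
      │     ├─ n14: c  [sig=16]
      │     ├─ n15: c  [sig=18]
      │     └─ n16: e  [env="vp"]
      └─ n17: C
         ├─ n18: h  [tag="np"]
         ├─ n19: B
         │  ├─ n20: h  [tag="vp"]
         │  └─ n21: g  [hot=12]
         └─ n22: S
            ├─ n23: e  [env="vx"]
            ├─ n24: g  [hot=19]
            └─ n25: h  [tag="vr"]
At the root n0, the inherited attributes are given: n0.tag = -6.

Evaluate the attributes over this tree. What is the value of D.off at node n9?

1. n0.tag = -6  [given at root]
2. n1.sig = 15  [terminal]
3. n3.cnt = false  [false]
4. n3.hot = true  [true]
5. n4.cnt = false  [not E₀.hot]
6. n4.hot = false  [E₀.hot == false]
7. n5.tag = 16  [16]
8. n6.sig = 29  [terminal]
9. n7.hot = 7  [terminal]
10. n8.env = "rx"  [terminal]
11. n5.ok = true  [c.sig == 29]
12. n5.depth = true  [S.tag > 15]
13. n5.lab = "wrx"  ["w" ++ e.env]
14. n9.key = 4  [len(S.lab) + 1]
15. n9.val = 21  [len(S.lab) + 18]
16. n10.hot = 9  [terminal]
17. n11.sig = 25  [terminal]
18. n12.sig = -9  [terminal]
19. n9.off = true  [D.val > 20]
20. n14.sig = 16  [terminal]
21. n15.sig = 18  [terminal]
22. n16.env = "vp"  [terminal]
23. n13.val = "vpw"  [e.env ++ "w"]
24. n13.cnt = 18  [c₁.sig]
25. n4.wid = "wrxx"  [S.lab ++ "x"]
26. n18.tag = "np"  [terminal]
27. n20.tag = "vp"  [terminal]
28. n21.hot = 12  [terminal]
29. n19.fin = 21  [g.hot + 9]
30. n19.pre = true  [g.hot > 11]
31. n22.tag = 10  [len(h.tag) + 8]
32. n23.env = "vx"  [terminal]
33. n24.hot = 19  [terminal]
34. n25.tag = "vr"  [terminal]
35. n22.ok = true  [g.hot > 18]
36. n22.depth = false  [S.tag == g.hot]
37. n22.lab = "pq"  ["pq"]
38. n17.val = "nppq"  [h.tag ++ S.lab]
39. n17.cnt = 27  [B.fin * 2 - 15]
40. n3.wid = "pz"  ["pz"]
41. n2.val = "xw"  ["xw"]
42. n2.cnt = 4  [4]
43. n0.ok = true  [c.sig == 15]
44. n0.depth = true  [c.sig > 14]
45. n0.lab = "qxw"  ["q" ++ C.val]

true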